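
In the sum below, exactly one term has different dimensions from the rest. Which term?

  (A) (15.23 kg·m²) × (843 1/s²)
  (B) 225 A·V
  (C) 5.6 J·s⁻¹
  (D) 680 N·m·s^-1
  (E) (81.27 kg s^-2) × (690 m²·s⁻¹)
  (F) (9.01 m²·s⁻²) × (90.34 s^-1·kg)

(A)

Reduce each to base SI dimensions:
  (A) [kg·m²] · [s⁻²] = kg·m²·s⁻²
  (B) V·A = J·C⁻¹·A = kg·m²·s⁻³
  (C) J·s⁻¹ = N·m·s⁻¹ = kg·m²·s⁻³
  (D) N·m·s⁻¹ = kg·m·s⁻²·m·s⁻¹ = kg·m²·s⁻³
  (E) [kg·s⁻²] · [m²·s⁻¹] = kg·m²·s⁻³
  (F) [m²·s⁻²] · [kg·s⁻¹] = kg·m²·s⁻³
All reduce to kg·m²·s⁻³ except (A), which is kg·m²·s⁻².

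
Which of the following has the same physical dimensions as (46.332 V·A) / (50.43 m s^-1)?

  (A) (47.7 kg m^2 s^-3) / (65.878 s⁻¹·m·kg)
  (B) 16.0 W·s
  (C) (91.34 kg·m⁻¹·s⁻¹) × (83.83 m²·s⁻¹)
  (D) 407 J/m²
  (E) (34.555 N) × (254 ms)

Reference: [kg·m²·s⁻³] / [m·s⁻¹] = kg·m·s⁻².
Each option:
  (A) [kg·m²·s⁻³] / [kg·m·s⁻¹] = m·s⁻²
  (B) W·s = J·s⁻¹·s = kg·m²·s⁻²
  (C) [kg·m⁻¹·s⁻¹] · [m²·s⁻¹] = kg·m·s⁻²  ← same
  (D) J·m⁻² = N·m·m⁻² = kg·s⁻²
  (E) [kg·m·s⁻²] · [s] = kg·m·s⁻¹
Only (C) matches kg·m·s⁻².

(C)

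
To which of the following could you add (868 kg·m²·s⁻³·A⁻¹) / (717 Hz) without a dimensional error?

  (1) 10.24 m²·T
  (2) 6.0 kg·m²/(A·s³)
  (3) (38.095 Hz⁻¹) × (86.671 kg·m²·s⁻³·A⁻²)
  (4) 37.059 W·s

(1)

Reference: [kg·m²·s⁻³·A⁻¹] / [s⁻¹] = kg·m²·s⁻²·A⁻¹.
Each option:
  (1) T·m² = Wb·m⁻²·m² = kg·m²·s⁻²·A⁻¹  ← same
  (2) kg·m²·s⁻³·A⁻¹
  (3) [s] · [kg·m²·s⁻³·A⁻²] = kg·m²·s⁻²·A⁻²
  (4) W·s = J·s⁻¹·s = kg·m²·s⁻²
Only (1) matches kg·m²·s⁻²·A⁻¹.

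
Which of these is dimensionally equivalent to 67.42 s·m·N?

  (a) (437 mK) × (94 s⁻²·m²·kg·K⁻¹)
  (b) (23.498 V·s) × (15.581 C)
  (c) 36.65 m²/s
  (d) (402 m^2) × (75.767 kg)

(b)

Reference: N·m·s = kg·m·s⁻²·m·s = kg·m²·s⁻¹.
Each option:
  (a) [K] · [kg·m²·s⁻²·K⁻¹] = kg·m²·s⁻²
  (b) [kg·m²·s⁻²·A⁻¹] · [s·A] = kg·m²·s⁻¹  ← same
  (c) m²·s⁻¹
  (d) [m²] · [kg] = kg·m²
Only (b) matches kg·m²·s⁻¹.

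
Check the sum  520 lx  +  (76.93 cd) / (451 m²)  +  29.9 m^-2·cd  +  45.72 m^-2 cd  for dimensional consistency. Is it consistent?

Work out the base dimensions of each:
  520 lx:  lx = lm·m⁻² = m⁻²·cd
  (76.93 cd) / (451 m²):  [cd] / [m²] = m⁻²·cd
  29.9 m^-2·cd:  cd·m⁻² = m⁻²·cd
  45.72 m^-2 cd:  m⁻²·cd
Every term reduces to m⁻²·cd.

Yes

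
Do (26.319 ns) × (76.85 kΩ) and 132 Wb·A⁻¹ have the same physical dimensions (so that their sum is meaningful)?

Yes

Dimensions:
  (26.319 ns) × (76.85 kΩ):  [s] · [kg·m²·s⁻³·A⁻²] = kg·m²·s⁻²·A⁻²
  132 Wb·A⁻¹:  Wb·A⁻¹ = V·s·A⁻¹ = kg·m²·s⁻²·A⁻²
Both are kg·m²·s⁻²·A⁻², so they have the same dimensions and can be added.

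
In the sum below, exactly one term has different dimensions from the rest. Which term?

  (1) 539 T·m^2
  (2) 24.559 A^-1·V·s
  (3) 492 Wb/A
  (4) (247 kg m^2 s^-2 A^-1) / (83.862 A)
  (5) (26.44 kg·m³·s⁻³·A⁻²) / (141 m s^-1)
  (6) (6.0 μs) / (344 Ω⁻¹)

Work out the base dimensions of each:
  (1) T·m² = Wb·m⁻²·m² = kg·m²·s⁻²·A⁻¹
  (2) V·s·A⁻¹ = J·C⁻¹·s·A⁻¹ = kg·m²·s⁻²·A⁻²
  (3) Wb·A⁻¹ = V·s·A⁻¹ = kg·m²·s⁻²·A⁻²
  (4) [kg·m²·s⁻²·A⁻¹] / [A] = kg·m²·s⁻²·A⁻²
  (5) [kg·m³·s⁻³·A⁻²] / [m·s⁻¹] = kg·m²·s⁻²·A⁻²
  (6) [s] / [kg⁻¹·m⁻²·s³·A²] = kg·m²·s⁻²·A⁻²
All reduce to kg·m²·s⁻²·A⁻² except (1), which is kg·m²·s⁻²·A⁻¹.

(1)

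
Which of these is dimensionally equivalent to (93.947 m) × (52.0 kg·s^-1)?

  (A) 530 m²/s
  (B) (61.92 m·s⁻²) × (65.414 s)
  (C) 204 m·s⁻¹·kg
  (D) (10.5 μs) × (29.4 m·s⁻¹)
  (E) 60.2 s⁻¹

(C)

Reference: [m] · [kg·s⁻¹] = kg·m·s⁻¹.
Each option:
  (A) m²·s⁻¹
  (B) [m·s⁻²] · [s] = m·s⁻¹
  (C) kg·m·s⁻¹  ← same
  (D) [s] · [m·s⁻¹] = m
  (E) s⁻¹
Only (C) matches kg·m·s⁻¹.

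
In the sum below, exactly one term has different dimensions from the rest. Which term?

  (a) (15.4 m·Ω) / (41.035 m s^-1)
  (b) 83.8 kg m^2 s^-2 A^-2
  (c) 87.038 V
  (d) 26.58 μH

(c)

Work out the base dimensions of each:
  (a) [kg·m³·s⁻³·A⁻²] / [m·s⁻¹] = kg·m²·s⁻²·A⁻²
  (b) kg·m²·s⁻²·A⁻²
  (c) V = J·C⁻¹ = kg·m²·s⁻³·A⁻¹
  (d) H = V·s·A⁻¹ = kg·m²·s⁻²·A⁻²
All reduce to kg·m²·s⁻²·A⁻² except (c), which is kg·m²·s⁻³·A⁻¹.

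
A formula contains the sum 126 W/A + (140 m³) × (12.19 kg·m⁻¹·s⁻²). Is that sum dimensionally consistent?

No

In SI base units:
  126 W/A:  W·A⁻¹ = J·s⁻¹·A⁻¹ = kg·m²·s⁻³·A⁻¹
  (140 m³) × (12.19 kg·m⁻¹·s⁻²):  [m³] · [kg·m⁻¹·s⁻²] = kg·m²·s⁻²
kg·m²·s⁻³·A⁻¹ ≠ kg·m²·s⁻², so they cannot be added.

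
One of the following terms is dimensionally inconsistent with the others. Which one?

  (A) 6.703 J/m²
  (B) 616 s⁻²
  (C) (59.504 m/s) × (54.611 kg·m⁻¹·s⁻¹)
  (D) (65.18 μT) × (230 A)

Reduce each to base SI dimensions:
  (A) J·m⁻² = N·m·m⁻² = kg·s⁻²
  (B) s⁻²
  (C) [m·s⁻¹] · [kg·m⁻¹·s⁻¹] = kg·s⁻²
  (D) [kg·s⁻²·A⁻¹] · [A] = kg·s⁻²
All reduce to kg·s⁻² except (B), which is s⁻².

(B)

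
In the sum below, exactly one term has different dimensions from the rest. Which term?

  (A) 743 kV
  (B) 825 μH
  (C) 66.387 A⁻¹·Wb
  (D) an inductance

(A)

Reduce each to base SI dimensions:
  (A) V = J·C⁻¹ = kg·m²·s⁻³·A⁻¹
  (B) H = V·s·A⁻¹ = kg·m²·s⁻²·A⁻²
  (C) Wb·A⁻¹ = V·s·A⁻¹ = kg·m²·s⁻²·A⁻²
  (D) [inductance] = kg·m²·s⁻²·A⁻²
All reduce to kg·m²·s⁻²·A⁻² except (A), which is kg·m²·s⁻³·A⁻¹.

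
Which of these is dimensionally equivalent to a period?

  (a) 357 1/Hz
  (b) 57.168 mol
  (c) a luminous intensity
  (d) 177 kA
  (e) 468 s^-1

(a)

Reference: [period] = s.
Each option:
  (a) Hz⁻¹ = (s⁻¹)⁻¹ = s  ← same
  (b) mol
  (c) [luminous intensity] = cd
  (d) A
  (e) s⁻¹
Only (a) matches s.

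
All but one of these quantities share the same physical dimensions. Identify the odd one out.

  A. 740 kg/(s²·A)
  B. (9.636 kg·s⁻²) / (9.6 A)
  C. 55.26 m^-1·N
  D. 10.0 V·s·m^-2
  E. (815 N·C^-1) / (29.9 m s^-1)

C.

Dimensions:
  A. kg·s⁻²·A⁻¹
  B. [kg·s⁻²] / [A] = kg·s⁻²·A⁻¹
  C. N·m⁻¹ = kg·m·s⁻²·m⁻¹ = kg·s⁻²
  D. V·s·m⁻² = J·C⁻¹·s·m⁻² = kg·s⁻²·A⁻¹
  E. [kg·m·s⁻³·A⁻¹] / [m·s⁻¹] = kg·s⁻²·A⁻¹
All reduce to kg·s⁻²·A⁻¹ except C., which is kg·s⁻².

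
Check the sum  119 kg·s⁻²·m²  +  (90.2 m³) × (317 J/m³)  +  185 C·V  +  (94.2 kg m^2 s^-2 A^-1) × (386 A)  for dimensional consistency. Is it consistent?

In SI base units:
  119 kg·s⁻²·m²:  kg·m²·s⁻²
  (90.2 m³) × (317 J/m³):  [m³] · [kg·m⁻¹·s⁻²] = kg·m²·s⁻²
  185 C·V:  C·V = s·A·J·C⁻¹ = kg·m²·s⁻²
  (94.2 kg m^2 s^-2 A^-1) × (386 A):  [kg·m²·s⁻²·A⁻¹] · [A] = kg·m²·s⁻²
Every term reduces to kg·m²·s⁻².

Yes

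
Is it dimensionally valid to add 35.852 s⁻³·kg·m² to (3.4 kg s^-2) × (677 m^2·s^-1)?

Reduce each to base SI dimensions:
  35.852 s⁻³·kg·m²:  kg·m²·s⁻³
  (3.4 kg s^-2) × (677 m^2·s^-1):  [kg·s⁻²] · [m²·s⁻¹] = kg·m²·s⁻³
Both are kg·m²·s⁻³, so they have the same dimensions and can be added.

Yes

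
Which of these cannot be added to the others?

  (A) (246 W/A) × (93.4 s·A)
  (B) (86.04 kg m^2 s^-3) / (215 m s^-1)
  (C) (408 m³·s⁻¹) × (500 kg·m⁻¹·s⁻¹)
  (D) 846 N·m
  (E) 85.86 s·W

Work out the base dimensions of each:
  (A) [kg·m²·s⁻³·A⁻¹] · [s·A] = kg·m²·s⁻²
  (B) [kg·m²·s⁻³] / [m·s⁻¹] = kg·m·s⁻²
  (C) [m³·s⁻¹] · [kg·m⁻¹·s⁻¹] = kg·m²·s⁻²
  (D) N·m = kg·m·s⁻²·m = kg·m²·s⁻²
  (E) W·s = J·s⁻¹·s = kg·m²·s⁻²
All reduce to kg·m²·s⁻² except (B), which is kg·m·s⁻².

(B)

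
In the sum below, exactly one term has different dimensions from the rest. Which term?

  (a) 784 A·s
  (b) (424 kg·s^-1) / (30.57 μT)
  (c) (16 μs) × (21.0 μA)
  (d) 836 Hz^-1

Expand each in SI base units:
  (a) A·s = s·A
  (b) [kg·s⁻¹] / [kg·s⁻²·A⁻¹] = s·A
  (c) [s] · [A] = s·A
  (d) Hz⁻¹ = (s⁻¹)⁻¹ = s
All reduce to s·A except (d), which is s.

(d)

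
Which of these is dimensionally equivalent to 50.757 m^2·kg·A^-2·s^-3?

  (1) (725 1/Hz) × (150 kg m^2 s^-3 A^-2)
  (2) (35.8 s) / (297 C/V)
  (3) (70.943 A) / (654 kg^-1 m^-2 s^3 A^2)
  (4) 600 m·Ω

(2)

Reference: kg·m²·s⁻³·A⁻².
Each option:
  (1) [s] · [kg·m²·s⁻³·A⁻²] = kg·m²·s⁻²·A⁻²
  (2) [s] / [kg⁻¹·m⁻²·s⁴·A²] = kg·m²·s⁻³·A⁻²  ← same
  (3) [A] / [kg⁻¹·m⁻²·s³·A²] = kg·m²·s⁻³·A⁻¹
  (4) Ω·m = V·A⁻¹·m = kg·m³·s⁻³·A⁻²
Only (2) matches kg·m²·s⁻³·A⁻².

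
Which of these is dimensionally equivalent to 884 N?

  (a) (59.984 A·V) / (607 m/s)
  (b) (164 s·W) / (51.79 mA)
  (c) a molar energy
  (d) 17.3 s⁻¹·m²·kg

(a)

Reference: N = kg·m·s⁻².
Each option:
  (a) [kg·m²·s⁻³] / [m·s⁻¹] = kg·m·s⁻²  ← same
  (b) [kg·m²·s⁻²] / [A] = kg·m²·s⁻²·A⁻¹
  (c) [molar energy] = kg·m²·s⁻²·mol⁻¹
  (d) kg·m²·s⁻¹
Only (a) matches kg·m·s⁻².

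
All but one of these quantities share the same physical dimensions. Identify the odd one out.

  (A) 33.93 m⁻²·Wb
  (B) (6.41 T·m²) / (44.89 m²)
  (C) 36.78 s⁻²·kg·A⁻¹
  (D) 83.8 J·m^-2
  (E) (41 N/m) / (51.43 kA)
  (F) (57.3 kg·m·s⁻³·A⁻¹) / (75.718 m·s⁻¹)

(D)

Dimensions:
  (A) Wb·m⁻² = V·s·m⁻² = kg·s⁻²·A⁻¹
  (B) [kg·m²·s⁻²·A⁻¹] / [m²] = kg·s⁻²·A⁻¹
  (C) kg·s⁻²·A⁻¹
  (D) J·m⁻² = N·m·m⁻² = kg·s⁻²
  (E) [kg·s⁻²] / [A] = kg·s⁻²·A⁻¹
  (F) [kg·m·s⁻³·A⁻¹] / [m·s⁻¹] = kg·s⁻²·A⁻¹
All reduce to kg·s⁻²·A⁻¹ except (D), which is kg·s⁻².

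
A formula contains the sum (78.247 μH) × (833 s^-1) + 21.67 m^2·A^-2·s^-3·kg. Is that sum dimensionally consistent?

Yes

Reduce each to base SI dimensions:
  (78.247 μH) × (833 s^-1):  [kg·m²·s⁻²·A⁻²] · [s⁻¹] = kg·m²·s⁻³·A⁻²
  21.67 m^2·A^-2·s^-3·kg:  kg·m²·s⁻³·A⁻²
Both are kg·m²·s⁻³·A⁻², so they have the same dimensions and can be added.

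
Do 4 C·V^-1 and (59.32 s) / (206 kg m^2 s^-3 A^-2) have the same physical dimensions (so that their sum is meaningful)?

Yes

Expand each in SI base units:
  4 C·V^-1:  C·V⁻¹ = s·A·(J·C⁻¹)⁻¹ = kg⁻¹·m⁻²·s⁴·A²
  (59.32 s) / (206 kg m^2 s^-3 A^-2):  [s] / [kg·m²·s⁻³·A⁻²] = kg⁻¹·m⁻²·s⁴·A²
Both are kg⁻¹·m⁻²·s⁴·A², so they have the same dimensions and can be added.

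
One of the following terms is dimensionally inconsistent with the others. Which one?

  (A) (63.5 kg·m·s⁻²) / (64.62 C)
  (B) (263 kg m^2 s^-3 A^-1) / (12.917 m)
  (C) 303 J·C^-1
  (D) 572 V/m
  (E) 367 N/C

In SI base units:
  (A) [kg·m·s⁻²] / [s·A] = kg·m·s⁻³·A⁻¹
  (B) [kg·m²·s⁻³·A⁻¹] / [m] = kg·m·s⁻³·A⁻¹
  (C) J·C⁻¹ = N·m·(s·A)⁻¹ = kg·m²·s⁻³·A⁻¹
  (D) V·m⁻¹ = J·C⁻¹·m⁻¹ = kg·m·s⁻³·A⁻¹
  (E) N·C⁻¹ = kg·m·s⁻²·(s·A)⁻¹ = kg·m·s⁻³·A⁻¹
All reduce to kg·m·s⁻³·A⁻¹ except (C), which is kg·m²·s⁻³·A⁻¹.

(C)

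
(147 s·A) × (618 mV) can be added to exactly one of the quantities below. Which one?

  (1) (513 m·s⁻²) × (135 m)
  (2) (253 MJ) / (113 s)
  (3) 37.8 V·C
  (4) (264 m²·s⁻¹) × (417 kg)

(3)

Reference: [s·A] · [kg·m²·s⁻³·A⁻¹] = kg·m²·s⁻².
Each option:
  (1) [m·s⁻²] · [m] = m²·s⁻²
  (2) [kg·m²·s⁻²] / [s] = kg·m²·s⁻³
  (3) C·V = s·A·J·C⁻¹ = kg·m²·s⁻²  ← same
  (4) [m²·s⁻¹] · [kg] = kg·m²·s⁻¹
Only (3) matches kg·m²·s⁻².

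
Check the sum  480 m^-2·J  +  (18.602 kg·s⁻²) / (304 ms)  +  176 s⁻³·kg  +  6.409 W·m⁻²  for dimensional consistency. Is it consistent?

In SI base units:
  480 m^-2·J:  J·m⁻² = N·m·m⁻² = kg·s⁻²
  (18.602 kg·s⁻²) / (304 ms):  [kg·s⁻²] / [s] = kg·s⁻³
  176 s⁻³·kg:  kg·s⁻³
  6.409 W·m⁻²:  W·m⁻² = J·s⁻¹·m⁻² = kg·s⁻³
The terms do not share a single dimension (kg·s⁻² vs kg·s⁻³).

No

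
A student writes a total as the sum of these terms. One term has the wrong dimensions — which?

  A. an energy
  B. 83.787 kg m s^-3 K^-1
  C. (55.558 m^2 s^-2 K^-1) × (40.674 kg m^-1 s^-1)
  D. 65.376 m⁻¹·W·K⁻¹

In SI base units:
  A. [energy] = kg·m²·s⁻²
  B. kg·m·s⁻³·K⁻¹
  C. [m²·s⁻²·K⁻¹] · [kg·m⁻¹·s⁻¹] = kg·m·s⁻³·K⁻¹
  D. W·m⁻¹·K⁻¹ = J·s⁻¹·m⁻¹·K⁻¹ = kg·m·s⁻³·K⁻¹
All reduce to kg·m·s⁻³·K⁻¹ except A., which is kg·m²·s⁻².

A.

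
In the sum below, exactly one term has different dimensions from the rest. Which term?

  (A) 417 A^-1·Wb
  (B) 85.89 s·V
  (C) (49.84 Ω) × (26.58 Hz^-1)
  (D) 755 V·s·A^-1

(B)

Work out the base dimensions of each:
  (A) Wb·A⁻¹ = V·s·A⁻¹ = kg·m²·s⁻²·A⁻²
  (B) V·s = J·C⁻¹·s = kg·m²·s⁻²·A⁻¹
  (C) [kg·m²·s⁻³·A⁻²] · [s] = kg·m²·s⁻²·A⁻²
  (D) V·s·A⁻¹ = J·C⁻¹·s·A⁻¹ = kg·m²·s⁻²·A⁻²
All reduce to kg·m²·s⁻²·A⁻² except (B), which is kg·m²·s⁻²·A⁻¹.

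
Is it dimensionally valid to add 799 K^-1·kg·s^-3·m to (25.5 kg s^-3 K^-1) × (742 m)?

Work out the base dimensions of each:
  799 K^-1·kg·s^-3·m:  kg·m·s⁻³·K⁻¹
  (25.5 kg s^-3 K^-1) × (742 m):  [kg·s⁻³·K⁻¹] · [m] = kg·m·s⁻³·K⁻¹
Both are kg·m·s⁻³·K⁻¹, so they have the same dimensions and can be added.

Yes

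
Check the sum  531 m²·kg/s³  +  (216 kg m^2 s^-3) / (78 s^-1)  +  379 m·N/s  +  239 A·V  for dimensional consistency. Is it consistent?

Dimensions:
  531 m²·kg/s³:  kg·m²·s⁻³
  (216 kg m^2 s^-3) / (78 s^-1):  [kg·m²·s⁻³] / [s⁻¹] = kg·m²·s⁻²
  379 m·N/s:  N·m·s⁻¹ = kg·m·s⁻²·m·s⁻¹ = kg·m²·s⁻³
  239 A·V:  V·A = J·C⁻¹·A = kg·m²·s⁻³
The terms do not share a single dimension (kg·m²·s⁻² vs kg·m²·s⁻³).

No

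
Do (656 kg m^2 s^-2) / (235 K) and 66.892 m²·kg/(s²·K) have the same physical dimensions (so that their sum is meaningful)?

Reduce each to base SI dimensions:
  (656 kg m^2 s^-2) / (235 K):  [kg·m²·s⁻²] / [K] = kg·m²·s⁻²·K⁻¹
  66.892 m²·kg/(s²·K):  kg·m²·s⁻²·K⁻¹
Both are kg·m²·s⁻²·K⁻¹, so they have the same dimensions and can be added.

Yes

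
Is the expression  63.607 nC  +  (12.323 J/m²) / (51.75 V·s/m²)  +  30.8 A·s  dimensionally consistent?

No

Dimensions:
  63.607 nC:  C = s·A
  (12.323 J/m²) / (51.75 V·s/m²):  [kg·s⁻²] / [kg·s⁻²·A⁻¹] = A
  30.8 A·s:  A·s = s·A
The terms do not share a single dimension (A vs s·A).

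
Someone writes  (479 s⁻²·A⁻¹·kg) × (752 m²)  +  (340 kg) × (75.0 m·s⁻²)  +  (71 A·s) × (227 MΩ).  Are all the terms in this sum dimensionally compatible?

Expand each in SI base units:
  (479 s⁻²·A⁻¹·kg) × (752 m²):  [kg·s⁻²·A⁻¹] · [m²] = kg·m²·s⁻²·A⁻¹
  (340 kg) × (75.0 m·s⁻²):  [kg] · [m·s⁻²] = kg·m·s⁻²
  (71 A·s) × (227 MΩ):  [s·A] · [kg·m²·s⁻³·A⁻²] = kg·m²·s⁻²·A⁻¹
The terms do not share a single dimension (kg·m²·s⁻²·A⁻¹ vs kg·m·s⁻²).

No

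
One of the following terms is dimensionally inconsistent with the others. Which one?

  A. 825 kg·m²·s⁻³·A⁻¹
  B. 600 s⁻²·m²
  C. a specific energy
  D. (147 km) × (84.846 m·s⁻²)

In SI base units:
  A. kg·m²·s⁻³·A⁻¹
  B. m²·s⁻²
  C. [specific energy] = m²·s⁻²
  D. [m] · [m·s⁻²] = m²·s⁻²
All reduce to m²·s⁻² except A., which is kg·m²·s⁻³·A⁻¹.

A.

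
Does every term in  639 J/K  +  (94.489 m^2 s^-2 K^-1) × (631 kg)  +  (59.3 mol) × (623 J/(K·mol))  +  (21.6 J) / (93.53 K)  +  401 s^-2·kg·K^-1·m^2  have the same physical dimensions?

Dimensions:
  639 J/K:  J·K⁻¹ = N·m·K⁻¹ = kg·m²·s⁻²·K⁻¹
  (94.489 m^2 s^-2 K^-1) × (631 kg):  [m²·s⁻²·K⁻¹] · [kg] = kg·m²·s⁻²·K⁻¹
  (59.3 mol) × (623 J/(K·mol)):  [mol] · [kg·m²·s⁻²·K⁻¹·mol⁻¹] = kg·m²·s⁻²·K⁻¹
  (21.6 J) / (93.53 K):  [kg·m²·s⁻²] / [K] = kg·m²·s⁻²·K⁻¹
  401 s^-2·kg·K^-1·m^2:  kg·m²·s⁻²·K⁻¹
Every term reduces to kg·m²·s⁻²·K⁻¹.

Yes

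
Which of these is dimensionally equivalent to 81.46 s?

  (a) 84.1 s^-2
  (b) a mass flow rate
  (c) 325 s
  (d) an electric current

Reference: s.
Each option:
  (a) s⁻²
  (b) [mass flow rate] = kg·s⁻¹
  (c) s  ← same
  (d) [electric current] = A
Only (c) matches s.

(c)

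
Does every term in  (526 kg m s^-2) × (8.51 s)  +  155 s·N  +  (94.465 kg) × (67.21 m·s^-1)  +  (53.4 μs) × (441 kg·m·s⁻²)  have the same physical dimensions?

Expand each in SI base units:
  (526 kg m s^-2) × (8.51 s):  [kg·m·s⁻²] · [s] = kg·m·s⁻¹
  155 s·N:  N·s = kg·m·s⁻²·s = kg·m·s⁻¹
  (94.465 kg) × (67.21 m·s^-1):  [kg] · [m·s⁻¹] = kg·m·s⁻¹
  (53.4 μs) × (441 kg·m·s⁻²):  [s] · [kg·m·s⁻²] = kg·m·s⁻¹
Every term reduces to kg·m·s⁻¹.

Yes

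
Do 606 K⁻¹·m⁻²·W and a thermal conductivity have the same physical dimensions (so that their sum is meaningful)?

Reduce each to base SI dimensions:
  606 K⁻¹·m⁻²·W:  W·m⁻²·K⁻¹ = J·s⁻¹·m⁻²·K⁻¹ = kg·s⁻³·K⁻¹
  a thermal conductivity:  [thermal conductivity] = kg·m·s⁻³·K⁻¹
kg·s⁻³·K⁻¹ ≠ kg·m·s⁻³·K⁻¹, so they cannot be added.

No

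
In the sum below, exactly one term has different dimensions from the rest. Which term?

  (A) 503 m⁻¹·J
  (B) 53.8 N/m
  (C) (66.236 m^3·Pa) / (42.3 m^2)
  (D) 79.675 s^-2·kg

(A)

Reduce each to base SI dimensions:
  (A) J·m⁻¹ = N·m·m⁻¹ = kg·m·s⁻²
  (B) N·m⁻¹ = kg·m·s⁻²·m⁻¹ = kg·s⁻²
  (C) [kg·m²·s⁻²] / [m²] = kg·s⁻²
  (D) kg·s⁻²
All reduce to kg·s⁻² except (A), which is kg·m·s⁻².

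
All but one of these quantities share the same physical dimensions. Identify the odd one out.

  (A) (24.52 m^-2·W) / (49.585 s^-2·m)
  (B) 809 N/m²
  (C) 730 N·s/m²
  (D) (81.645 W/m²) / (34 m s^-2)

Work out the base dimensions of each:
  (A) [kg·s⁻³] / [m·s⁻²] = kg·m⁻¹·s⁻¹
  (B) N·m⁻² = kg·m·s⁻²·m⁻² = kg·m⁻¹·s⁻²
  (C) N·s·m⁻² = kg·m·s⁻²·s·m⁻² = kg·m⁻¹·s⁻¹
  (D) [kg·s⁻³] / [m·s⁻²] = kg·m⁻¹·s⁻¹
All reduce to kg·m⁻¹·s⁻¹ except (B), which is kg·m⁻¹·s⁻².

(B)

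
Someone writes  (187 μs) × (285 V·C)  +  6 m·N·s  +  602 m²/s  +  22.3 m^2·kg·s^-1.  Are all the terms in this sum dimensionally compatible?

No

Dimensions:
  (187 μs) × (285 V·C):  [s] · [kg·m²·s⁻²] = kg·m²·s⁻¹
  6 m·N·s:  N·m·s = kg·m·s⁻²·m·s = kg·m²·s⁻¹
  602 m²/s:  m²·s⁻¹
  22.3 m^2·kg·s^-1:  kg·m²·s⁻¹
The terms do not share a single dimension (kg·m²·s⁻¹ vs m²·s⁻¹).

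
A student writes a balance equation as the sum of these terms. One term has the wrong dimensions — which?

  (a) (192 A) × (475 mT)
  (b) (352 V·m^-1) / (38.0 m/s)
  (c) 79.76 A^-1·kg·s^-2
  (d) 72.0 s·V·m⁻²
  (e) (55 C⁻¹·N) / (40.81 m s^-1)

(a)

Work out the base dimensions of each:
  (a) [A] · [kg·s⁻²·A⁻¹] = kg·s⁻²
  (b) [kg·m·s⁻³·A⁻¹] / [m·s⁻¹] = kg·s⁻²·A⁻¹
  (c) kg·s⁻²·A⁻¹
  (d) V·s·m⁻² = J·C⁻¹·s·m⁻² = kg·s⁻²·A⁻¹
  (e) [kg·m·s⁻³·A⁻¹] / [m·s⁻¹] = kg·s⁻²·A⁻¹
All reduce to kg·s⁻²·A⁻¹ except (a), which is kg·s⁻².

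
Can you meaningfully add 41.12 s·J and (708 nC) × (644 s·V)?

Yes

Reduce each to base SI dimensions:
  41.12 s·J:  J·s = N·m·s = kg·m²·s⁻¹
  (708 nC) × (644 s·V):  [s·A] · [kg·m²·s⁻²·A⁻¹] = kg·m²·s⁻¹
Both are kg·m²·s⁻¹, so they have the same dimensions and can be added.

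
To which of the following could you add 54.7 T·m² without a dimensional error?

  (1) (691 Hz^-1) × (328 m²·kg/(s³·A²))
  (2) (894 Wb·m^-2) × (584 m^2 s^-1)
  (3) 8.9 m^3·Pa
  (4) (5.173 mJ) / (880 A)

(4)

Reference: T·m² = Wb·m⁻²·m² = kg·m²·s⁻²·A⁻¹.
Each option:
  (1) [s] · [kg·m²·s⁻³·A⁻²] = kg·m²·s⁻²·A⁻²
  (2) [kg·s⁻²·A⁻¹] · [m²·s⁻¹] = kg·m²·s⁻³·A⁻¹
  (3) Pa·m³ = N·m⁻²·m³ = kg·m²·s⁻²
  (4) [kg·m²·s⁻²] / [A] = kg·m²·s⁻²·A⁻¹  ← same
Only (4) matches kg·m²·s⁻²·A⁻¹.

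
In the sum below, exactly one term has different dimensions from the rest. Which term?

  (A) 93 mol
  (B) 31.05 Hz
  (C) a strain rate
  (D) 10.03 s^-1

Expand each in SI base units:
  (A) mol
  (B) Hz = s⁻¹
  (C) [strain rate] = s⁻¹
  (D) s⁻¹
All reduce to s⁻¹ except (A), which is mol.

(A)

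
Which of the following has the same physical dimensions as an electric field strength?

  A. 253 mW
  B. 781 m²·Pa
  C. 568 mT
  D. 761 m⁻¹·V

D.

Reference: [electric field strength] = kg·m·s⁻³·A⁻¹.
Each option:
  A. W = J·s⁻¹ = kg·m²·s⁻³
  B. Pa·m² = N·m⁻²·m² = kg·m·s⁻²
  C. T = Wb·m⁻² = kg·s⁻²·A⁻¹
  D. V·m⁻¹ = J·C⁻¹·m⁻¹ = kg·m·s⁻³·A⁻¹  ← same
Only D. matches kg·m·s⁻³·A⁻¹.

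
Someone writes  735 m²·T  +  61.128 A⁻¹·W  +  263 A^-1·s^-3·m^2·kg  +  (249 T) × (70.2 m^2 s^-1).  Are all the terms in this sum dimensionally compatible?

No

Expand each in SI base units:
  735 m²·T:  T·m² = Wb·m⁻²·m² = kg·m²·s⁻²·A⁻¹
  61.128 A⁻¹·W:  W·A⁻¹ = J·s⁻¹·A⁻¹ = kg·m²·s⁻³·A⁻¹
  263 A^-1·s^-3·m^2·kg:  kg·m²·s⁻³·A⁻¹
  (249 T) × (70.2 m^2 s^-1):  [kg·s⁻²·A⁻¹] · [m²·s⁻¹] = kg·m²·s⁻³·A⁻¹
The terms do not share a single dimension (kg·m²·s⁻²·A⁻¹ vs kg·m²·s⁻³·A⁻¹).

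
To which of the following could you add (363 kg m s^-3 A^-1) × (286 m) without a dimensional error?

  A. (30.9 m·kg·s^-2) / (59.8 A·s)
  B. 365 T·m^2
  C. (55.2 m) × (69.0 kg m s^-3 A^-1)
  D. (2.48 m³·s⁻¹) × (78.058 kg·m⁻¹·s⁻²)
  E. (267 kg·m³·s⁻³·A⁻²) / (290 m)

C.

Reference: [kg·m·s⁻³·A⁻¹] · [m] = kg·m²·s⁻³·A⁻¹.
Each option:
  A. [kg·m·s⁻²] / [s·A] = kg·m·s⁻³·A⁻¹
  B. T·m² = Wb·m⁻²·m² = kg·m²·s⁻²·A⁻¹
  C. [m] · [kg·m·s⁻³·A⁻¹] = kg·m²·s⁻³·A⁻¹  ← same
  D. [m³·s⁻¹] · [kg·m⁻¹·s⁻²] = kg·m²·s⁻³
  E. [kg·m³·s⁻³·A⁻²] / [m] = kg·m²·s⁻³·A⁻²
Only C. matches kg·m²·s⁻³·A⁻¹.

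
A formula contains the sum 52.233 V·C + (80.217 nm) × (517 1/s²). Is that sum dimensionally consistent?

No

Reduce each to base SI dimensions:
  52.233 V·C:  C·V = s·A·J·C⁻¹ = kg·m²·s⁻²
  (80.217 nm) × (517 1/s²):  [m] · [s⁻²] = m·s⁻²
kg·m²·s⁻² ≠ m·s⁻², so they cannot be added.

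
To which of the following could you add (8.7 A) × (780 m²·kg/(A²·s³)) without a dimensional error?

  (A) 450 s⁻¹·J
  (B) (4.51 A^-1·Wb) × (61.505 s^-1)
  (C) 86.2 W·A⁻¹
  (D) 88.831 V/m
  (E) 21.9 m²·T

Reference: [A] · [kg·m²·s⁻³·A⁻²] = kg·m²·s⁻³·A⁻¹.
Each option:
  (A) J·s⁻¹ = N·m·s⁻¹ = kg·m²·s⁻³
  (B) [kg·m²·s⁻²·A⁻²] · [s⁻¹] = kg·m²·s⁻³·A⁻²
  (C) W·A⁻¹ = J·s⁻¹·A⁻¹ = kg·m²·s⁻³·A⁻¹  ← same
  (D) V·m⁻¹ = J·C⁻¹·m⁻¹ = kg·m·s⁻³·A⁻¹
  (E) T·m² = Wb·m⁻²·m² = kg·m²·s⁻²·A⁻¹
Only (C) matches kg·m²·s⁻³·A⁻¹.

(C)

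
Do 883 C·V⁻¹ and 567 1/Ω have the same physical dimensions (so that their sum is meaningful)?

No

Work out the base dimensions of each:
  883 C·V⁻¹:  C·V⁻¹ = s·A·(J·C⁻¹)⁻¹ = kg⁻¹·m⁻²·s⁴·A²
  567 1/Ω:  Ω⁻¹ = (V·A⁻¹)⁻¹ = kg⁻¹·m⁻²·s³·A²
kg⁻¹·m⁻²·s⁴·A² ≠ kg⁻¹·m⁻²·s³·A², so they cannot be added.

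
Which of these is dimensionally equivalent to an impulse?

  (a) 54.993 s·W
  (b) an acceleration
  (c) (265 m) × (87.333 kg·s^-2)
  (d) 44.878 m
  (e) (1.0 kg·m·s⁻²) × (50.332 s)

Reference: [impulse] = kg·m·s⁻¹.
Each option:
  (a) W·s = J·s⁻¹·s = kg·m²·s⁻²
  (b) [acceleration] = m·s⁻²
  (c) [m] · [kg·s⁻²] = kg·m·s⁻²
  (d) m
  (e) [kg·m·s⁻²] · [s] = kg·m·s⁻¹  ← same
Only (e) matches kg·m·s⁻¹.

(e)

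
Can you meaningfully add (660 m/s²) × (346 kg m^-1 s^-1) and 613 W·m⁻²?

Yes

Dimensions:
  (660 m/s²) × (346 kg m^-1 s^-1):  [m·s⁻²] · [kg·m⁻¹·s⁻¹] = kg·s⁻³
  613 W·m⁻²:  W·m⁻² = J·s⁻¹·m⁻² = kg·s⁻³
Both are kg·s⁻³, so they have the same dimensions and can be added.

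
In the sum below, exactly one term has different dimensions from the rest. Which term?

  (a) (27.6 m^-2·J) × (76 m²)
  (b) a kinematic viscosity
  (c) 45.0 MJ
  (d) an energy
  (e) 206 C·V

In SI base units:
  (a) [kg·s⁻²] · [m²] = kg·m²·s⁻²
  (b) [kinematic viscosity] = m²·s⁻¹
  (c) J = N·m = kg·m²·s⁻²
  (d) [energy] = kg·m²·s⁻²
  (e) C·V = s·A·J·C⁻¹ = kg·m²·s⁻²
All reduce to kg·m²·s⁻² except (b), which is m²·s⁻¹.

(b)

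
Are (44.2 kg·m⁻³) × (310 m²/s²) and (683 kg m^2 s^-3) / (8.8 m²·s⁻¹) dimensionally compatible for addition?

No

In SI base units:
  (44.2 kg·m⁻³) × (310 m²/s²):  [kg·m⁻³] · [m²·s⁻²] = kg·m⁻¹·s⁻²
  (683 kg m^2 s^-3) / (8.8 m²·s⁻¹):  [kg·m²·s⁻³] / [m²·s⁻¹] = kg·s⁻²
kg·m⁻¹·s⁻² ≠ kg·s⁻², so they cannot be added.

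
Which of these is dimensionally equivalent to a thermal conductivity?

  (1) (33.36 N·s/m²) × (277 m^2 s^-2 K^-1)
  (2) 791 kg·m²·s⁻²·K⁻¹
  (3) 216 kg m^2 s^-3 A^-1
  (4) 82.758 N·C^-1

Reference: [thermal conductivity] = kg·m·s⁻³·K⁻¹.
Each option:
  (1) [kg·m⁻¹·s⁻¹] · [m²·s⁻²·K⁻¹] = kg·m·s⁻³·K⁻¹  ← same
  (2) kg·m²·s⁻²·K⁻¹
  (3) kg·m²·s⁻³·A⁻¹
  (4) N·C⁻¹ = kg·m·s⁻²·(s·A)⁻¹ = kg·m·s⁻³·A⁻¹
Only (1) matches kg·m·s⁻³·K⁻¹.

(1)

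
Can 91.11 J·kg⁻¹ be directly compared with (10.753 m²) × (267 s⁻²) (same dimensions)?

Yes

Dimensions:
  91.11 J·kg⁻¹:  J·kg⁻¹ = N·m·kg⁻¹ = m²·s⁻²
  (10.753 m²) × (267 s⁻²):  [m²] · [s⁻²] = m²·s⁻²
Both are m²·s⁻², so they have the same dimensions and can be added.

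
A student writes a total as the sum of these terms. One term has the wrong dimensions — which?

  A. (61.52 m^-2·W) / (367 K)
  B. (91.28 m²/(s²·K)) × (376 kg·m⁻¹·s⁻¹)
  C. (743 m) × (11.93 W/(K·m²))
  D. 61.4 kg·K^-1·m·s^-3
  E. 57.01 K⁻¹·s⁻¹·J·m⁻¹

A.

Reduce each to base SI dimensions:
  A. [kg·s⁻³] / [K] = kg·s⁻³·K⁻¹
  B. [m²·s⁻²·K⁻¹] · [kg·m⁻¹·s⁻¹] = kg·m·s⁻³·K⁻¹
  C. [m] · [kg·s⁻³·K⁻¹] = kg·m·s⁻³·K⁻¹
  D. kg·m·s⁻³·K⁻¹
  E. J·s⁻¹·m⁻¹·K⁻¹ = N·m·s⁻¹·m⁻¹·K⁻¹ = kg·m·s⁻³·K⁻¹
All reduce to kg·m·s⁻³·K⁻¹ except A., which is kg·s⁻³·K⁻¹.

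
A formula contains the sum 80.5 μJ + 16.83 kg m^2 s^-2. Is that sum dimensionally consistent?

Reduce each to base SI dimensions:
  80.5 μJ:  J = N·m = kg·m²·s⁻²
  16.83 kg m^2 s^-2:  kg·m²·s⁻²
Both are kg·m²·s⁻², so they have the same dimensions and can be added.

Yes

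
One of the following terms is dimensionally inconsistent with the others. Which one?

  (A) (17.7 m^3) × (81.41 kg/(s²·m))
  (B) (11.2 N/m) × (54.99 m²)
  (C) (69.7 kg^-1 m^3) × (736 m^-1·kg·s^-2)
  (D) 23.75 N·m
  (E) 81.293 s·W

Work out the base dimensions of each:
  (A) [m³] · [kg·m⁻¹·s⁻²] = kg·m²·s⁻²
  (B) [kg·s⁻²] · [m²] = kg·m²·s⁻²
  (C) [kg⁻¹·m³] · [kg·m⁻¹·s⁻²] = m²·s⁻²
  (D) N·m = kg·m·s⁻²·m = kg·m²·s⁻²
  (E) W·s = J·s⁻¹·s = kg·m²·s⁻²
All reduce to kg·m²·s⁻² except (C), which is m²·s⁻².

(C)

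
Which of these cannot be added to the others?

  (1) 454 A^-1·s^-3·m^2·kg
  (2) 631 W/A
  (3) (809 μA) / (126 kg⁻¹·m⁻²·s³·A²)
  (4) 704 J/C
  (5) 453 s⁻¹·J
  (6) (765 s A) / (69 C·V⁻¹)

(5)

Work out the base dimensions of each:
  (1) kg·m²·s⁻³·A⁻¹
  (2) W·A⁻¹ = J·s⁻¹·A⁻¹ = kg·m²·s⁻³·A⁻¹
  (3) [A] / [kg⁻¹·m⁻²·s³·A²] = kg·m²·s⁻³·A⁻¹
  (4) J·C⁻¹ = N·m·(s·A)⁻¹ = kg·m²·s⁻³·A⁻¹
  (5) J·s⁻¹ = N·m·s⁻¹ = kg·m²·s⁻³
  (6) [s·A] / [kg⁻¹·m⁻²·s⁴·A²] = kg·m²·s⁻³·A⁻¹
All reduce to kg·m²·s⁻³·A⁻¹ except (5), which is kg·m²·s⁻³.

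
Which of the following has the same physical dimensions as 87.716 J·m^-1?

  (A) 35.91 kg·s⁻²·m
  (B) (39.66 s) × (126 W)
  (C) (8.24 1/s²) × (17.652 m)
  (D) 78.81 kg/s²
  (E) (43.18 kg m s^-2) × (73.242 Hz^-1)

(A)

Reference: J·m⁻¹ = N·m·m⁻¹ = kg·m·s⁻².
Each option:
  (A) kg·m·s⁻²  ← same
  (B) [s] · [kg·m²·s⁻³] = kg·m²·s⁻²
  (C) [s⁻²] · [m] = m·s⁻²
  (D) kg·s⁻²
  (E) [kg·m·s⁻²] · [s] = kg·m·s⁻¹
Only (A) matches kg·m·s⁻².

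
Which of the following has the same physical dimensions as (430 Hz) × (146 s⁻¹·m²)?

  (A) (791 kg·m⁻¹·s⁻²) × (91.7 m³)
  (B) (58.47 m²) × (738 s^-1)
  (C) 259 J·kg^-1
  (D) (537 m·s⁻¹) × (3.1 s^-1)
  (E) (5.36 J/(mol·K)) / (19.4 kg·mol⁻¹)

Reference: [s⁻¹] · [m²·s⁻¹] = m²·s⁻².
Each option:
  (A) [kg·m⁻¹·s⁻²] · [m³] = kg·m²·s⁻²
  (B) [m²] · [s⁻¹] = m²·s⁻¹
  (C) J·kg⁻¹ = N·m·kg⁻¹ = m²·s⁻²  ← same
  (D) [m·s⁻¹] · [s⁻¹] = m·s⁻²
  (E) [kg·m²·s⁻²·K⁻¹·mol⁻¹] / [kg·mol⁻¹] = m²·s⁻²·K⁻¹
Only (C) matches m²·s⁻².

(C)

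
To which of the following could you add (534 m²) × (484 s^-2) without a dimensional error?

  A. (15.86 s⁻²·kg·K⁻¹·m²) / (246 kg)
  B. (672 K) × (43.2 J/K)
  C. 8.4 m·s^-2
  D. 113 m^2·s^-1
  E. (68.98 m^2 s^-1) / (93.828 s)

Reference: [m²] · [s⁻²] = m²·s⁻².
Each option:
  A. [kg·m²·s⁻²·K⁻¹] / [kg] = m²·s⁻²·K⁻¹
  B. [K] · [kg·m²·s⁻²·K⁻¹] = kg·m²·s⁻²
  C. m·s⁻²
  D. m²·s⁻¹
  E. [m²·s⁻¹] / [s] = m²·s⁻²  ← same
Only E. matches m²·s⁻².

E.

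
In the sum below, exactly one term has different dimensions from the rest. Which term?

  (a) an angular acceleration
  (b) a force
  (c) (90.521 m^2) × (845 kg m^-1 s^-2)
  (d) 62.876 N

Expand each in SI base units:
  (a) [angular acceleration] = s⁻²
  (b) [force] = kg·m·s⁻²
  (c) [m²] · [kg·m⁻¹·s⁻²] = kg·m·s⁻²
  (d) N = kg·m·s⁻²
All reduce to kg·m·s⁻² except (a), which is s⁻².

(a)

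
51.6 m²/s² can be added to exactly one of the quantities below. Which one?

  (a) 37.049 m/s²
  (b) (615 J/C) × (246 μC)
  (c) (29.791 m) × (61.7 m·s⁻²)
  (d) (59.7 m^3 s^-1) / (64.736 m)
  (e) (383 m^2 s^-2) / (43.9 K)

(c)

Reference: m²·s⁻².
Each option:
  (a) m·s⁻²
  (b) [kg·m²·s⁻³·A⁻¹] · [s·A] = kg·m²·s⁻²
  (c) [m] · [m·s⁻²] = m²·s⁻²  ← same
  (d) [m³·s⁻¹] / [m] = m²·s⁻¹
  (e) [m²·s⁻²] / [K] = m²·s⁻²·K⁻¹
Only (c) matches m²·s⁻².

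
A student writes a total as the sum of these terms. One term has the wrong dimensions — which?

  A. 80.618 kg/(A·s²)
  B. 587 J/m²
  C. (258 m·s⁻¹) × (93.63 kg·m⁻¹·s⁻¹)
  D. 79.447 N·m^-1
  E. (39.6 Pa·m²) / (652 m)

A.

Dimensions:
  A. kg·s⁻²·A⁻¹
  B. J·m⁻² = N·m·m⁻² = kg·s⁻²
  C. [m·s⁻¹] · [kg·m⁻¹·s⁻¹] = kg·s⁻²
  D. N·m⁻¹ = kg·m·s⁻²·m⁻¹ = kg·s⁻²
  E. [kg·m·s⁻²] / [m] = kg·s⁻²
All reduce to kg·s⁻² except A., which is kg·s⁻²·A⁻¹.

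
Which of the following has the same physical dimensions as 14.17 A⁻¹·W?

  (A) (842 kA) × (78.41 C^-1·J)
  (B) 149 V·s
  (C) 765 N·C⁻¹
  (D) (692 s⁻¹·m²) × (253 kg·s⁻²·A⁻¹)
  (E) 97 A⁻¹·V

(D)

Reference: W·A⁻¹ = J·s⁻¹·A⁻¹ = kg·m²·s⁻³·A⁻¹.
Each option:
  (A) [A] · [kg·m²·s⁻³·A⁻¹] = kg·m²·s⁻³
  (B) V·s = J·C⁻¹·s = kg·m²·s⁻²·A⁻¹
  (C) N·C⁻¹ = kg·m·s⁻²·(s·A)⁻¹ = kg·m·s⁻³·A⁻¹
  (D) [m²·s⁻¹] · [kg·s⁻²·A⁻¹] = kg·m²·s⁻³·A⁻¹  ← same
  (E) V·A⁻¹ = J·C⁻¹·A⁻¹ = kg·m²·s⁻³·A⁻²
Only (D) matches kg·m²·s⁻³·A⁻¹.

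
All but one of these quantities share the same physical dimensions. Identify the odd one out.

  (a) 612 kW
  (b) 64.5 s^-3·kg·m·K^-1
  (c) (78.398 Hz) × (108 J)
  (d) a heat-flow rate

Reduce each to base SI dimensions:
  (a) W = J·s⁻¹ = kg·m²·s⁻³
  (b) kg·m·s⁻³·K⁻¹
  (c) [s⁻¹] · [kg·m²·s⁻²] = kg·m²·s⁻³
  (d) [heat-flow rate] = kg·m²·s⁻³
All reduce to kg·m²·s⁻³ except (b), which is kg·m·s⁻³·K⁻¹.

(b)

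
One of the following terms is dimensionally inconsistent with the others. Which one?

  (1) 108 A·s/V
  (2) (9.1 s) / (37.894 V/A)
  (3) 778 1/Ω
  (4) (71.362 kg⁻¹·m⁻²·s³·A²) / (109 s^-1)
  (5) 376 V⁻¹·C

(3)

In SI base units:
  (1) A·s·V⁻¹ = A·s·(J·C⁻¹)⁻¹ = kg⁻¹·m⁻²·s⁴·A²
  (2) [s] / [kg·m²·s⁻³·A⁻²] = kg⁻¹·m⁻²·s⁴·A²
  (3) Ω⁻¹ = (V·A⁻¹)⁻¹ = kg⁻¹·m⁻²·s³·A²
  (4) [kg⁻¹·m⁻²·s³·A²] / [s⁻¹] = kg⁻¹·m⁻²·s⁴·A²
  (5) C·V⁻¹ = s·A·(J·C⁻¹)⁻¹ = kg⁻¹·m⁻²·s⁴·A²
All reduce to kg⁻¹·m⁻²·s⁴·A² except (3), which is kg⁻¹·m⁻²·s³·A².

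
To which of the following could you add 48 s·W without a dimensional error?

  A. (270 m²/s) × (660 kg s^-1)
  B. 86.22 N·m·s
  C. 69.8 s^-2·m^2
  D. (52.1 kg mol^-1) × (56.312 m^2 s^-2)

A.

Reference: W·s = J·s⁻¹·s = kg·m²·s⁻².
Each option:
  A. [m²·s⁻¹] · [kg·s⁻¹] = kg·m²·s⁻²  ← same
  B. N·m·s = kg·m·s⁻²·m·s = kg·m²·s⁻¹
  C. m²·s⁻²
  D. [kg·mol⁻¹] · [m²·s⁻²] = kg·m²·s⁻²·mol⁻¹
Only A. matches kg·m²·s⁻².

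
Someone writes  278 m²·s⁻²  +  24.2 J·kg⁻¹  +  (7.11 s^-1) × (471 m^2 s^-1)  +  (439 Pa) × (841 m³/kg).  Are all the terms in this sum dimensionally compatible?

Yes

Expand each in SI base units:
  278 m²·s⁻²:  m²·s⁻²
  24.2 J·kg⁻¹:  J·kg⁻¹ = N·m·kg⁻¹ = m²·s⁻²
  (7.11 s^-1) × (471 m^2 s^-1):  [s⁻¹] · [m²·s⁻¹] = m²·s⁻²
  (439 Pa) × (841 m³/kg):  [kg·m⁻¹·s⁻²] · [kg⁻¹·m³] = m²·s⁻²
Every term reduces to m²·s⁻².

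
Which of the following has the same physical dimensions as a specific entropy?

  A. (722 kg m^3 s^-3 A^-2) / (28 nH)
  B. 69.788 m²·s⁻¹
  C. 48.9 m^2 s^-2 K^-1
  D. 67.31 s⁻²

C.

Reference: [specific entropy] = m²·s⁻²·K⁻¹.
Each option:
  A. [kg·m³·s⁻³·A⁻²] / [kg·m²·s⁻²·A⁻²] = m·s⁻¹
  B. m²·s⁻¹
  C. m²·s⁻²·K⁻¹  ← same
  D. s⁻²
Only C. matches m²·s⁻²·K⁻¹.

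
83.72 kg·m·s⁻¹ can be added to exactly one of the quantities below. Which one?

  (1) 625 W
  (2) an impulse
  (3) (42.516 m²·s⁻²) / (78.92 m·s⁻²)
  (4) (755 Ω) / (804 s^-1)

Reference: kg·m·s⁻¹.
Each option:
  (1) W = J·s⁻¹ = kg·m²·s⁻³
  (2) [impulse] = kg·m·s⁻¹  ← same
  (3) [m²·s⁻²] / [m·s⁻²] = m
  (4) [kg·m²·s⁻³·A⁻²] / [s⁻¹] = kg·m²·s⁻²·A⁻²
Only (2) matches kg·m·s⁻¹.

(2)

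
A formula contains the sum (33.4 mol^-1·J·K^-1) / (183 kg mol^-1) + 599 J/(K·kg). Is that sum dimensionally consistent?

Work out the base dimensions of each:
  (33.4 mol^-1·J·K^-1) / (183 kg mol^-1):  [kg·m²·s⁻²·K⁻¹·mol⁻¹] / [kg·mol⁻¹] = m²·s⁻²·K⁻¹
  599 J/(K·kg):  J·kg⁻¹·K⁻¹ = N·m·kg⁻¹·K⁻¹ = m²·s⁻²·K⁻¹
Both are m²·s⁻²·K⁻¹, so they have the same dimensions and can be added.

Yes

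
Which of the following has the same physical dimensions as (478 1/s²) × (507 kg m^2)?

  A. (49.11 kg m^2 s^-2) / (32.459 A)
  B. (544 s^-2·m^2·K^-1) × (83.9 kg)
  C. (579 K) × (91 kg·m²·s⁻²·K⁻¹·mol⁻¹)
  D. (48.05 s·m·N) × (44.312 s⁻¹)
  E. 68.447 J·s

Reference: [s⁻²] · [kg·m²] = kg·m²·s⁻².
Each option:
  A. [kg·m²·s⁻²] / [A] = kg·m²·s⁻²·A⁻¹
  B. [m²·s⁻²·K⁻¹] · [kg] = kg·m²·s⁻²·K⁻¹
  C. [K] · [kg·m²·s⁻²·K⁻¹·mol⁻¹] = kg·m²·s⁻²·mol⁻¹
  D. [kg·m²·s⁻¹] · [s⁻¹] = kg·m²·s⁻²  ← same
  E. J·s = N·m·s = kg·m²·s⁻¹
Only D. matches kg·m²·s⁻².

D.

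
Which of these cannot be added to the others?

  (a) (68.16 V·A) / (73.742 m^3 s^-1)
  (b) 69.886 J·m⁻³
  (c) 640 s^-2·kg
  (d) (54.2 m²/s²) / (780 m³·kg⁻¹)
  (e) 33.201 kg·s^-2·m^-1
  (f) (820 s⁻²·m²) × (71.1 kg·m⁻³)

(c)

Reduce each to base SI dimensions:
  (a) [kg·m²·s⁻³] / [m³·s⁻¹] = kg·m⁻¹·s⁻²
  (b) J·m⁻³ = N·m·m⁻³ = kg·m⁻¹·s⁻²
  (c) kg·s⁻²
  (d) [m²·s⁻²] / [kg⁻¹·m³] = kg·m⁻¹·s⁻²
  (e) kg·m⁻¹·s⁻²
  (f) [m²·s⁻²] · [kg·m⁻³] = kg·m⁻¹·s⁻²
All reduce to kg·m⁻¹·s⁻² except (c), which is kg·s⁻².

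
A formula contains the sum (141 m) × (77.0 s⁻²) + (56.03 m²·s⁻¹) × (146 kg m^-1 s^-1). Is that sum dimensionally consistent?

No

Reduce each to base SI dimensions:
  (141 m) × (77.0 s⁻²):  [m] · [s⁻²] = m·s⁻²
  (56.03 m²·s⁻¹) × (146 kg m^-1 s^-1):  [m²·s⁻¹] · [kg·m⁻¹·s⁻¹] = kg·m·s⁻²
m·s⁻² ≠ kg·m·s⁻², so they cannot be added.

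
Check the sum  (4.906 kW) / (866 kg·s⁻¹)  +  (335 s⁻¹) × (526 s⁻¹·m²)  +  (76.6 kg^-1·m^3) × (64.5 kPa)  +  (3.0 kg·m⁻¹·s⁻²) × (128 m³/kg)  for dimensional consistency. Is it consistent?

Yes

Expand each in SI base units:
  (4.906 kW) / (866 kg·s⁻¹):  [kg·m²·s⁻³] / [kg·s⁻¹] = m²·s⁻²
  (335 s⁻¹) × (526 s⁻¹·m²):  [s⁻¹] · [m²·s⁻¹] = m²·s⁻²
  (76.6 kg^-1·m^3) × (64.5 kPa):  [kg⁻¹·m³] · [kg·m⁻¹·s⁻²] = m²·s⁻²
  (3.0 kg·m⁻¹·s⁻²) × (128 m³/kg):  [kg·m⁻¹·s⁻²] · [kg⁻¹·m³] = m²·s⁻²
Every term reduces to m²·s⁻².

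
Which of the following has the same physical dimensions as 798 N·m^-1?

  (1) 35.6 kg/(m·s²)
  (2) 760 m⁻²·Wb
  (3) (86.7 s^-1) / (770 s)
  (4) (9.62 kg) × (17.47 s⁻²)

Reference: N·m⁻¹ = kg·m·s⁻²·m⁻¹ = kg·s⁻².
Each option:
  (1) kg·m⁻¹·s⁻²
  (2) Wb·m⁻² = V·s·m⁻² = kg·s⁻²·A⁻¹
  (3) [s⁻¹] / [s] = s⁻²
  (4) [kg] · [s⁻²] = kg·s⁻²  ← same
Only (4) matches kg·s⁻².

(4)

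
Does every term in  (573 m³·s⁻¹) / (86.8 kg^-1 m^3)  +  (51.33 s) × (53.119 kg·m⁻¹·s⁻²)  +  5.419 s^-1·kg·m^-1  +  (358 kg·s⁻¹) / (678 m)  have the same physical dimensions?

No

Expand each in SI base units:
  (573 m³·s⁻¹) / (86.8 kg^-1 m^3):  [m³·s⁻¹] / [kg⁻¹·m³] = kg·s⁻¹
  (51.33 s) × (53.119 kg·m⁻¹·s⁻²):  [s] · [kg·m⁻¹·s⁻²] = kg·m⁻¹·s⁻¹
  5.419 s^-1·kg·m^-1:  kg·m⁻¹·s⁻¹
  (358 kg·s⁻¹) / (678 m):  [kg·s⁻¹] / [m] = kg·m⁻¹·s⁻¹
The terms do not share a single dimension (kg·m⁻¹·s⁻¹ vs kg·s⁻¹).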